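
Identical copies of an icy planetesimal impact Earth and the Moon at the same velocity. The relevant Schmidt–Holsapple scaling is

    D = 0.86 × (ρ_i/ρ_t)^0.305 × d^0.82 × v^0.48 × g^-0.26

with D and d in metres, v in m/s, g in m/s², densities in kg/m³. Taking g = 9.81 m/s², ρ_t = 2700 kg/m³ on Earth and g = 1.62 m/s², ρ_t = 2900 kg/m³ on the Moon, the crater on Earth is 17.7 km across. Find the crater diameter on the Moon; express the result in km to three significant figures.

The impactor-only factors (d, v, ρ_i) cancel in the ratio, leaving D_Moon/D_Earth = (g_Moon/g_Earth)^-0.26 · (ρ_t,Earth/ρ_t,Moon)^0.305.
(1.62/9.81)^-0.26 = 0.1651^-0.26 = 1.597
(2700/2900)^0.305 = 0.9310^0.305 = 0.9784
Ratio = 1.597 × 0.9784 = 1.563
D_Moon = 1.563 × 17.7 km = 27.7 km

D ≈ 27.7 km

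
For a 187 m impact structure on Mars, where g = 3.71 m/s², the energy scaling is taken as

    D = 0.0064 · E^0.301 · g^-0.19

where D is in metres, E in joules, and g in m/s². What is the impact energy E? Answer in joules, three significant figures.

E ≈ 1.57 × 10^15 J

Rearranging: E = [D / (0.0064 · g^-0.19)]^(1/0.301).
g^-0.19 = 3.71^-0.19 = 0.7795
D / (0.0064 × 0.7795) = 187 / (4.989 × 10^-3) = 3.748 × 10^4
E = (3.748 × 10^4)^3.3223 = 1.569 × 10^15 J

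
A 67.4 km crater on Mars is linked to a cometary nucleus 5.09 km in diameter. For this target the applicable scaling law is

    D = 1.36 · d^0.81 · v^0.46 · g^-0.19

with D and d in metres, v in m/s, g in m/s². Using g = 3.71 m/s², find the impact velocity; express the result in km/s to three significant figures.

v ≈ 8.22 km/s

Rearranging for v: v = [D / (1.36 · 5090^0.81 · 3.71^-0.19)]^(1/0.46).
D = 67400 m.
5090^0.81 = 1006
3.71^-0.19 = 0.7795
Denominator = 1.36 × 1006 × 0.7795 = 1066
D / 1066 = 67400 / 1066 = 63.23
v = 63.23^(1/0.46) = 63.23^2.1739 = 8223 m/s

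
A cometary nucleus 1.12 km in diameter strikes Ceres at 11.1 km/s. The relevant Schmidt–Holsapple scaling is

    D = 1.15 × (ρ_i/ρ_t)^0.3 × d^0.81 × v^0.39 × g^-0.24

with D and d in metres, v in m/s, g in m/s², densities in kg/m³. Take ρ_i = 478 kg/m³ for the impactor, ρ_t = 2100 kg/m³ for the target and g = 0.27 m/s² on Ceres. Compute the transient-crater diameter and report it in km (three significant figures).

In SI units: d = 1120 m, v = 11100 m/s.
(ρ_i/ρ_t)^0.3 = (478/2100)^0.3 = 0.6414
d^0.81 = 1120^0.81 = 295.0
v^0.39 = 11100^0.39 = 37.82
g^-0.24 = 0.27^-0.24 = 1.369
D = 1.15 × 0.6414 × 295.0 × 37.82 × 1.369 = 11266 m
   = 11.27 km

D ≈ 11.3 km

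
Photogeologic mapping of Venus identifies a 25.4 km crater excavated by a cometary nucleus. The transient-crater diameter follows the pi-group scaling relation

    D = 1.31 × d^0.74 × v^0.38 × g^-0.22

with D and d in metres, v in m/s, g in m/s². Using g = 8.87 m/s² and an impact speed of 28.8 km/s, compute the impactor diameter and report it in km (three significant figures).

Rearranging for d: d = [D / (1.31 · 28800^0.38 · 8.87^-0.22)]^(1/0.74).
D = 25400 m.
28800^0.38 = 49.50
8.87^-0.22 = 0.6187
Denominator = 1.31 × 49.50 × 0.6187 = 40.12
D / 40.12 = 25400 / 40.12 = 633.1
d = 633.1^(1/0.74) = 633.1^1.3514 = 6108 m

d ≈ 6.11 km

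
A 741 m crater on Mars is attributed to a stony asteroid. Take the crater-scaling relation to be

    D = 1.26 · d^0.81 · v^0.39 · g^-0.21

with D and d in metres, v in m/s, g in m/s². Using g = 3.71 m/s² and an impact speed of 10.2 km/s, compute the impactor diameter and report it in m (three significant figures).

Rearranging for d: d = [D / (1.26 · 10200^0.39 · 3.71^-0.21)]^(1/0.81).
10200^0.39 = 36.59
3.71^-0.21 = 0.7593
Denominator = 1.26 × 36.59 × 0.7593 = 35.01
D / 35.01 = 741 / 35.01 = 21.17
d = 21.17^(1/0.81) = 21.17^1.2346 = 43.32 m

d ≈ 43.3 m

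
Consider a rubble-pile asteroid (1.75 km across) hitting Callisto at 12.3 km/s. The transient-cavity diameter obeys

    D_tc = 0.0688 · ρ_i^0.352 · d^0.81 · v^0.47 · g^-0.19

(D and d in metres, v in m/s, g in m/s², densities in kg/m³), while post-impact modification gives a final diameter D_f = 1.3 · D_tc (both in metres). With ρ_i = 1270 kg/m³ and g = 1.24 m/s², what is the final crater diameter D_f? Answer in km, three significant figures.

In SI: d = 1750 m, v = 12300 m/s.
ρ_i^0.352 = 1270^0.352 = 12.37
d^0.81 = 1750^0.81 = 423.5
v^0.47 = 12300^0.47 = 83.61
g^-0.19 = 1.24^-0.19 = 0.9600
D_tc = 0.0688 × 12.37 × 423.5 × 83.61 × 0.9600 = 28930 m
D_f = 1.3 × 28930 = 37609 m
     = 37.61 km

D_f ≈ 37.6 km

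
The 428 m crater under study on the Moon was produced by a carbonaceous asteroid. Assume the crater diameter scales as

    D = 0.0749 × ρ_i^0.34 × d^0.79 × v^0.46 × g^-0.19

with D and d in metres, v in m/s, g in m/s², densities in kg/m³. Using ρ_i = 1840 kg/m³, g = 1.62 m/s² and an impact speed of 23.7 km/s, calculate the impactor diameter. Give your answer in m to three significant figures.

Rearranging for d: d = [D / (0.0749 · 1840^0.34 · 23700^0.46 · 1.62^-0.19)]^(1/0.79).
1840^0.34 = 12.88
23700^0.46 = 102.9
1.62^-0.19 = 0.9124
Denominator = 0.0749 × 12.88 × 102.9 × 0.9124 = 90.57
D / 90.57 = 428 / 90.57 = 4.726
d = 4.726^(1/0.79) = 4.726^1.2658 = 7.141 m

d ≈ 7.14 m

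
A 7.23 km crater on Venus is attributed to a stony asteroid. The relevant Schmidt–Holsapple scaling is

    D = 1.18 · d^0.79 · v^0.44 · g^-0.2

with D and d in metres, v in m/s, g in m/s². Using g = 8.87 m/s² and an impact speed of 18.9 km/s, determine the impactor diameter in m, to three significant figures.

d ≈ 449 m

Rearranging for d: d = [D / (1.18 · 18900^0.44 · 8.87^-0.2)]^(1/0.79).
D = 7230 m.
18900^0.44 = 76.15
8.87^-0.2 = 0.6463
Denominator = 1.18 × 76.15 × 0.6463 = 58.07
D / 58.07 = 7230 / 58.07 = 124.5
d = 124.5^(1/0.79) = 124.5^1.2658 = 448.8 m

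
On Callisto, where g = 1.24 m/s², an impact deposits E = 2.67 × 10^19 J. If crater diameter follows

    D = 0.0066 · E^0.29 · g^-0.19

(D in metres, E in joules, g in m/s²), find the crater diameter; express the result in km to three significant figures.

D ≈ 2.73 km

E^0.29 = (2.67 × 10^19)^0.29 = 4.302 × 10^5
g^-0.19 = 1.24^-0.19 = 0.9600
D = 0.0066 × 4.302 × 10^5 × 0.9600 = 2726 m
   = 2.726 km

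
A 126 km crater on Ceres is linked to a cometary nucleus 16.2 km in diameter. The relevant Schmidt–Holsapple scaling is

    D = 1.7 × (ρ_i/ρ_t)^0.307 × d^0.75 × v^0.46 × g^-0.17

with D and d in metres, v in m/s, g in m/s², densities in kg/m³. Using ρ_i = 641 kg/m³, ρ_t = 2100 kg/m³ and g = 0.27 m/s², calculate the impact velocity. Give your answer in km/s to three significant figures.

v ≈ 7.20 km/s

Rearranging for v: v = [D / (1.7 · (641/2100)^0.307 · 16200^0.75 · 0.27^-0.17)]^(1/0.46).
D = 126000 m.
(641/2100)^0.307 = 0.6947
16200^0.75 = 1436
0.27^-0.17 = 1.249
Denominator = 1.7 × 0.6947 × 1436 × 1.249 = 2118
D / 2118 = 126000 / 2118 = 59.49
v = 59.49^(1/0.46) = 59.49^2.1739 = 7202 m/s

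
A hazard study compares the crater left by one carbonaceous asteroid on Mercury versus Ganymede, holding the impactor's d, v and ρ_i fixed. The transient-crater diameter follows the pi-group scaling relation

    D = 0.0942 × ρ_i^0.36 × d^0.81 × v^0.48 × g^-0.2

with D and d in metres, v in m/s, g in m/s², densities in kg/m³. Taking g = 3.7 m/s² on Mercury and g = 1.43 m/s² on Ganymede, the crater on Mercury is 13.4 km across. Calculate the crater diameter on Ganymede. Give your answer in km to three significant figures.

D ≈ 16.2 km

All impactor-dependent factors cancel in the ratio, leaving D_Ganymede/D_Mercury = (g_Ganymede/g_Mercury)^-0.2.
(1.43/3.7)^-0.2 = 0.3865^-0.2 = 1.209
D_Ganymede = 1.209 × 13.4 km = 16.2 km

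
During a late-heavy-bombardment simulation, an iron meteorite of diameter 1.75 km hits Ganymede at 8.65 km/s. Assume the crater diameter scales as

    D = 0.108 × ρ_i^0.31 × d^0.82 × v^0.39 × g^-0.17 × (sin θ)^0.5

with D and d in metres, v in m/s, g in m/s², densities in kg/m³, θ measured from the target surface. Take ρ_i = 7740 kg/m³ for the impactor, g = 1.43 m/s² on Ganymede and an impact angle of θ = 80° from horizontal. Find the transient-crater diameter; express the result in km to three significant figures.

D ≈ 25.3 km

In SI units: d = 1750 m, v = 8650 m/s.
ρ_i^0.31 = 7740^0.31 = 16.05
d^0.82 = 1750^0.82 = 456.3
v^0.39 = 8650^0.39 = 34.31
g^-0.17 = 1.43^-0.17 = 0.9410
(sin 80°)^0.5 = 0.9848^0.5 = 0.9924
D = 0.108 × 16.05 × 456.3 × 34.31 × 0.9410 × 0.9924 = 25342 m
   = 25.34 km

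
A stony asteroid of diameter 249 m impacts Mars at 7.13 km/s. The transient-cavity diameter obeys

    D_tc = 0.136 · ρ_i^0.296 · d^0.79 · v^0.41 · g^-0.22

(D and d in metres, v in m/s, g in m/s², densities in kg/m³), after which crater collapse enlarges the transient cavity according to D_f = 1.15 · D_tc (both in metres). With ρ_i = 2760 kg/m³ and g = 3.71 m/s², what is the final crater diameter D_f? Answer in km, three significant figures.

D_f ≈ 3.63 km

v = 7130 m/s.
ρ_i^0.296 = 2760^0.296 = 10.44
d^0.79 = 249^0.79 = 78.16
v^0.41 = 7130^0.41 = 38.00
g^-0.22 = 3.71^-0.22 = 0.7494
D_tc = 0.136 × 10.44 × 78.16 × 38.00 × 0.7494 = 3160 m
D_f = 1.15 × 3160 = 3634 m
     = 3.634 km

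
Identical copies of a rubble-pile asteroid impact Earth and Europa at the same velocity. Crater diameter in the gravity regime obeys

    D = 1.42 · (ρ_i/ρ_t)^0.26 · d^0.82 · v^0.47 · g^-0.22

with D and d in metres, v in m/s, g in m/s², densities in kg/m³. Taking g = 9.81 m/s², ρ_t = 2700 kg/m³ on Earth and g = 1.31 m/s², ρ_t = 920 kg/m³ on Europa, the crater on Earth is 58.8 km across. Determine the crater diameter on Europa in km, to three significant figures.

D ≈ 121 km

The impactor-only factors (d, v, ρ_i) cancel in the ratio, leaving D_Europa/D_Earth = (g_Europa/g_Earth)^-0.22 · (ρ_t,Earth/ρ_t,Europa)^0.26.
(1.31/9.81)^-0.22 = 0.1335^-0.22 = 1.557
(2700/920)^0.26 = 2.935^0.26 = 1.323
Ratio = 1.557 × 1.323 = 2.060
D_Europa = 2.060 × 58.8 km = 121 km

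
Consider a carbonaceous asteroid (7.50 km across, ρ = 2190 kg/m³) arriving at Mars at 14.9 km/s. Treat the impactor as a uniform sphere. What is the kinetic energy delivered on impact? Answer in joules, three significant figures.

E ≈ 5.37 × 10^22 J

d = 7500 m; v = 14900 m/s.
Mass m = (π/6) ρ d³ = (π/6) × 2190 × (7500)³ = 4.838 × 10^14 kg
E = ½ m v² = 0.5 × 4.838 × 10^14 × (14900)² = 5.370 × 10^22 J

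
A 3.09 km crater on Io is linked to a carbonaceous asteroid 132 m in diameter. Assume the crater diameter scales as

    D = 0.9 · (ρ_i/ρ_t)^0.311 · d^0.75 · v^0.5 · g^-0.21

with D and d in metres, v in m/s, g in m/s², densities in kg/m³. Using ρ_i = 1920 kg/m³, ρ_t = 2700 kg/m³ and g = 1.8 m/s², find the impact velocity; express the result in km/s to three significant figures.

Rearranging for v: v = [D / (0.9 · (1920/2700)^0.311 · 132^0.75 · 1.8^-0.21)]^(1/0.5).
D = 3090 m.
(1920/2700)^0.311 = 0.8994
132^0.75 = 38.94
1.8^-0.21 = 0.8839
Denominator = 0.9 × 0.8994 × 38.94 × 0.8839 = 27.86
D / 27.86 = 3090 / 27.86 = 110.9
v = 110.9^(1/0.5) = 110.9^2 = 12299 m/s

v ≈ 12.3 km/s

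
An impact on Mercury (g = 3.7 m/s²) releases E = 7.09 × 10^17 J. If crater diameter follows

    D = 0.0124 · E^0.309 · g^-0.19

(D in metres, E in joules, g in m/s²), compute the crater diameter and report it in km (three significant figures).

D ≈ 3.17 km

E^0.309 = (7.09 × 10^17)^0.309 = 3.280 × 10^5
g^-0.19 = 3.7^-0.19 = 0.7799
D = 0.0124 × 3.280 × 10^5 × 0.7799 = 3172 m
   = 3.172 km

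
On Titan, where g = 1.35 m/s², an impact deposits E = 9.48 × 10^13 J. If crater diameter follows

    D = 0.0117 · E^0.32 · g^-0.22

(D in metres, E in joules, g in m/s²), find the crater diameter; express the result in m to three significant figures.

D ≈ 325 m

E^0.32 = (9.48 × 10^13)^0.32 = 2.969 × 10^4
g^-0.22 = 1.35^-0.22 = 0.9361
D = 0.0117 × 2.969 × 10^4 × 0.9361 = 325.2 m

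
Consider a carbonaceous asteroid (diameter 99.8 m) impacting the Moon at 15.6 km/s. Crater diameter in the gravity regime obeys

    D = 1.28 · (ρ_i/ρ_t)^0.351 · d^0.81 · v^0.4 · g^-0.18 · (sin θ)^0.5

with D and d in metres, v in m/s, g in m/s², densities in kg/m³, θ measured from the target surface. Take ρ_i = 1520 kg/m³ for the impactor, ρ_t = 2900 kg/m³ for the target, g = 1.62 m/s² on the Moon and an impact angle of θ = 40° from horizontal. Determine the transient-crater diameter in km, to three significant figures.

In SI units: v = 15600 m/s.
(ρ_i/ρ_t)^0.351 = (1520/2900)^0.351 = 0.7971
d^0.81 = 99.8^0.81 = 41.62
v^0.4 = 15600^0.4 = 47.56
g^-0.18 = 1.62^-0.18 = 0.9168
(sin 40°)^0.5 = 0.6428^0.5 = 0.8017
D = 1.28 × 0.7971 × 41.62 × 47.56 × 0.9168 × 0.8017 = 1484 m
   = 1.484 km

D ≈ 1.48 km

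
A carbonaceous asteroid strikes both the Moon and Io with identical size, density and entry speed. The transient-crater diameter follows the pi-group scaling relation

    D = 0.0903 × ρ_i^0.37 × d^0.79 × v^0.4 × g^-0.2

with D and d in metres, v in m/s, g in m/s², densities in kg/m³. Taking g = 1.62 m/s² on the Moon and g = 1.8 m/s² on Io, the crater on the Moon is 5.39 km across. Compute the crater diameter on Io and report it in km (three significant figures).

All impactor-dependent factors cancel in the ratio, leaving D_Io/D_Moon = (g_Io/g_Moon)^-0.2.
(1.8/1.62)^-0.2 = 1.111^-0.2 = 0.9792
D_Io = 0.9792 × 5.39 km = 5.28 km

D ≈ 5.28 km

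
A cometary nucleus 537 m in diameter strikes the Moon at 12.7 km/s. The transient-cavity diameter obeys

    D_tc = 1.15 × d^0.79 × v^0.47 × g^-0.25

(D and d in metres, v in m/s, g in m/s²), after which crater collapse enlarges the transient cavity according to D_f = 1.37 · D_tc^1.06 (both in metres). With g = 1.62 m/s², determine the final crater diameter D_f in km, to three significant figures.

v = 12700 m/s.
d^0.79 = 537^0.79 = 143.4
v^0.47 = 12700^0.47 = 84.88
g^-0.25 = 1.62^-0.25 = 0.8864
D_tc = 1.15 × 143.4 × 84.88 × 0.8864 = 12410 m
D_f = 1.37 × (12410)^1.06 = 29931 m
     = 29.93 km

D_f ≈ 29.9 km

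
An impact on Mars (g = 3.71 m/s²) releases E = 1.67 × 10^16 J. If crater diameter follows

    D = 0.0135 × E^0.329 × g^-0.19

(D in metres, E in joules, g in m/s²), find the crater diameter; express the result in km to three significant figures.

E^0.329 = (1.67 × 10^16)^0.329 = 2.174 × 10^5
g^-0.19 = 3.71^-0.19 = 0.7795
D = 0.0135 × 2.174 × 10^5 × 0.7795 = 2288 m
   = 2.288 km

D ≈ 2.29 km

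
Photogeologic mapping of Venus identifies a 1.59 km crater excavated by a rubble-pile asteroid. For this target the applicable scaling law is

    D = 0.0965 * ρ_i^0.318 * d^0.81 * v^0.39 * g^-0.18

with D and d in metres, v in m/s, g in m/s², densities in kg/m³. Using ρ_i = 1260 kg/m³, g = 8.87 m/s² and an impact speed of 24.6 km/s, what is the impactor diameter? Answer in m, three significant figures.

Rearranging for d: d = [D / (0.0965 · 1260^0.318 · 24600^0.39 · 8.87^-0.18)]^(1/0.81).
D = 1590 m.
1260^0.318 = 9.681
24600^0.39 = 51.58
8.87^-0.18 = 0.6751
Denominator = 0.0965 × 9.681 × 51.58 × 0.6751 = 32.53
D / 32.53 = 1590 / 32.53 = 48.88
d = 48.88^(1/0.81) = 48.88^1.2346 = 121.7 m

d ≈ 122 m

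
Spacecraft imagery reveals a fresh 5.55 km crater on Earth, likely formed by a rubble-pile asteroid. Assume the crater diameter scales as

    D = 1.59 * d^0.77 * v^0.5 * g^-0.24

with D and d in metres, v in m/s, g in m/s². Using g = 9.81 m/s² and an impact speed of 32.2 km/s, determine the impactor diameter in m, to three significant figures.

d ≈ 96.2 m

Rearranging for d: d = [D / (1.59 · 32200^0.5 · 9.81^-0.24)]^(1/0.77).
D = 5550 m.
32200^0.5 = 179.4
9.81^-0.24 = 0.5781
Denominator = 1.59 × 179.4 × 0.5781 = 164.9
D / 164.9 = 5550 / 164.9 = 33.66
d = 33.66^(1/0.77) = 33.66^1.2987 = 96.22 m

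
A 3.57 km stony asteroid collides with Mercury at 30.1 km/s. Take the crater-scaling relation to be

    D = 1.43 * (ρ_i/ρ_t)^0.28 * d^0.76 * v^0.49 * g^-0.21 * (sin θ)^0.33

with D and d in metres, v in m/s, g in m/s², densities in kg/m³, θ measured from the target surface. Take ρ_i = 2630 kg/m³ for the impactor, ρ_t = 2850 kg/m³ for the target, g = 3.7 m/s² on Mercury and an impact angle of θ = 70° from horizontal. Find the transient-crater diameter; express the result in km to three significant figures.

In SI units: d = 3570 m, v = 30100 m/s.
(ρ_i/ρ_t)^0.28 = (2630/2850)^0.28 = 0.9778
d^0.76 = 3570^0.76 = 501.2
v^0.49 = 30100^0.49 = 156.5
g^-0.21 = 3.7^-0.21 = 0.7598
(sin 70°)^0.33 = 0.9397^0.33 = 0.9797
D = 1.43 × 0.9778 × 501.2 × 156.5 × 0.7598 × 0.9797 = 81640 m
   = 81.64 km

D ≈ 81.6 km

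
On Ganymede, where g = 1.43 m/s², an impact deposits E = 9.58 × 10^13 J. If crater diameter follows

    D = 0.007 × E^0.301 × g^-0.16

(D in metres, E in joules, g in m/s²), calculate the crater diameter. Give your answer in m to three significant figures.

D ≈ 107 m

E^0.301 = (9.58 × 10^13)^0.301 = 1.616 × 10^4
g^-0.16 = 1.43^-0.16 = 0.9444
D = 0.007 × 1.616 × 10^4 × 0.9444 = 106.8 m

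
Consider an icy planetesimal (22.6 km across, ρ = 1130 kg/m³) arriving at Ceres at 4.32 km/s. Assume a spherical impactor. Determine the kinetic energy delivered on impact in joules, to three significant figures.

d = 22600 m; v = 4320 m/s.
Mass m = (π/6) ρ d³ = (π/6) × 1130 × (22600)³ = 6.830 × 10^15 kg
E = ½ m v² = 0.5 × 6.830 × 10^15 × (4320)² = 6.373 × 10^22 J

E ≈ 6.37 × 10^22 J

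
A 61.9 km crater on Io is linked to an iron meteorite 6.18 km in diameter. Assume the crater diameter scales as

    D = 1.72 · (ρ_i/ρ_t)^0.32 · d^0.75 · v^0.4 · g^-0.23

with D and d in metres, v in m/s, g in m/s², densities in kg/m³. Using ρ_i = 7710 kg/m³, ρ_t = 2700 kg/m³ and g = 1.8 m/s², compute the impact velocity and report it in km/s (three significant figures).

v ≈ 11.6 km/s

Rearranging for v: v = [D / (1.72 · (7710/2700)^0.32 · 6180^0.75 · 1.8^-0.23)]^(1/0.4).
D = 61900 m.
(7710/2700)^0.32 = 1.399
6180^0.75 = 697.0
1.8^-0.23 = 0.8735
Denominator = 1.72 × 1.399 × 697.0 × 0.8735 = 1465
D / 1465 = 61900 / 1465 = 42.25
v = 42.25^(1/0.4) = 42.25^2.5 = 11603 m/s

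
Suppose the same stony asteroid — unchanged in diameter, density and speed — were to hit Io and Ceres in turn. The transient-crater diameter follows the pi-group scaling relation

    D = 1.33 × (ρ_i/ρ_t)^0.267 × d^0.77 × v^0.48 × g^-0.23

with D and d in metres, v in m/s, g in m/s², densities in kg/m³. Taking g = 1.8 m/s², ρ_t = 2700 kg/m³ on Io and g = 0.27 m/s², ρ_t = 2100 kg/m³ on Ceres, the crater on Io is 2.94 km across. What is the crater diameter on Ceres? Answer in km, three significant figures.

The impactor-only factors (d, v, ρ_i) cancel in the ratio, leaving D_Ceres/D_Io = (g_Ceres/g_Io)^-0.23 · (ρ_t,Io/ρ_t,Ceres)^0.267.
(0.27/1.8)^-0.23 = 0.1500^-0.23 = 1.547
(2700/2100)^0.267 = 1.286^0.267 = 1.069
Ratio = 1.547 × 1.069 = 1.654
D_Ceres = 1.654 × 2.94 km = 4.86 km

D ≈ 4.86 km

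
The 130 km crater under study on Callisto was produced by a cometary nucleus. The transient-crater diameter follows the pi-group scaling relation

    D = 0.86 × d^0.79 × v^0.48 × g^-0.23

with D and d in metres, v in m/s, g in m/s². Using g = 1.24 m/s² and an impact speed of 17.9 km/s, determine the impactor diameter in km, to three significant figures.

d ≈ 9.99 km

Rearranging for d: d = [D / (0.86 · 17900^0.48 · 1.24^-0.23)]^(1/0.79).
D = 130000 m.
17900^0.48 = 110.0
1.24^-0.23 = 0.9517
Denominator = 0.86 × 110.0 × 0.9517 = 90.03
D / 90.03 = 130000 / 90.03 = 1444
d = 1444^(1/0.79) = 1444^1.2658 = 9986 m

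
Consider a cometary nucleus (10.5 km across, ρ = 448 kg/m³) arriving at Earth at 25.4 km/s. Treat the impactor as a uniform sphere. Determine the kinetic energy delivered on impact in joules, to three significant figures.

d = 10500 m; v = 25400 m/s.
Mass m = (π/6) ρ d³ = (π/6) × 448 × (10500)³ = 2.715 × 10^14 kg
E = ½ m v² = 0.5 × 2.715 × 10^14 × (25400)² = 8.758 × 10^22 J

E ≈ 8.76 × 10^22 J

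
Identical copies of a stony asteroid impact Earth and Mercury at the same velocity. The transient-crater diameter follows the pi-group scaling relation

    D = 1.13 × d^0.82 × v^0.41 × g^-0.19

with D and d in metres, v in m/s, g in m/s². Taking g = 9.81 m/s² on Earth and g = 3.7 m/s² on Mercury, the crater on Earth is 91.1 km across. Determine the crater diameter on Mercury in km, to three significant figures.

All impactor-dependent factors cancel in the ratio, leaving D_Mercury/D_Earth = (g_Mercury/g_Earth)^-0.19.
(3.7/9.81)^-0.19 = 0.3772^-0.19 = 1.204
D_Mercury = 1.204 × 91.1 km = 110 km

D ≈ 110 km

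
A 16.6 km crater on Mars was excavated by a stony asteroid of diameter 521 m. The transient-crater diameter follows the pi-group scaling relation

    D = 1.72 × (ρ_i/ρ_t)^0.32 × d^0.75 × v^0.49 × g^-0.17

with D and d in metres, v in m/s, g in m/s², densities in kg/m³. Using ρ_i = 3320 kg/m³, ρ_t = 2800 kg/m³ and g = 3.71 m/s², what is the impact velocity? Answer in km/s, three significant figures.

Rearranging for v: v = [D / (1.72 · (3320/2800)^0.32 · 521^0.75 · 3.71^-0.17)]^(1/0.49).
D = 16600 m.
(3320/2800)^0.32 = 1.056
521^0.75 = 109.1
3.71^-0.17 = 0.8002
Denominator = 1.72 × 1.056 × 109.1 × 0.8002 = 158.6
D / 158.6 = 16600 / 158.6 = 104.7
v = 104.7^(1/0.49) = 104.7^2.0408 = 13253 m/s

v ≈ 13.3 km/s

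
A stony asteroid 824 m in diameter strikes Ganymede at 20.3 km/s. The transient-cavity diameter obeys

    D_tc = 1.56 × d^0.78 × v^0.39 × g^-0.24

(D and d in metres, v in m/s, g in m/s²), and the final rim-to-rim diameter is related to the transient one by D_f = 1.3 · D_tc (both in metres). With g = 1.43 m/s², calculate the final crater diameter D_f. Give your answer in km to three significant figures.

v = 20300 m/s.
d^0.78 = 824^0.78 = 188.1
v^0.39 = 20300^0.39 = 47.85
g^-0.24 = 1.43^-0.24 = 0.9177
D_tc = 1.56 × 188.1 × 47.85 × 0.9177 = 12890 m
D_f = 1.3 × 12890 = 16757 m
     = 16.76 km

D_f ≈ 16.8 km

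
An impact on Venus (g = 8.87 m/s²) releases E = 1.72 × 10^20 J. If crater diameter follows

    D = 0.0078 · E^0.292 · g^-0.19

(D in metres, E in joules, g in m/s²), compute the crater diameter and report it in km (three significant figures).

E^0.292 = (1.72 × 10^20)^0.292 = 8.105 × 10^5
g^-0.19 = 8.87^-0.19 = 0.6605
D = 0.0078 × 8.105 × 10^5 × 0.6605 = 4176 m
   = 4.176 km

D ≈ 4.18 km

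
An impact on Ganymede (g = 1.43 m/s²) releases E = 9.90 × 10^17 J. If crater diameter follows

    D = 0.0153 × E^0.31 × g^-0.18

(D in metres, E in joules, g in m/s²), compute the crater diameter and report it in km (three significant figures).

E^0.31 = (9.90 × 10^17)^0.31 = 3.790 × 10^5
g^-0.18 = 1.43^-0.18 = 0.9376
D = 0.0153 × 3.790 × 10^5 × 0.9376 = 5437 m
   = 5.437 km

D ≈ 5.44 km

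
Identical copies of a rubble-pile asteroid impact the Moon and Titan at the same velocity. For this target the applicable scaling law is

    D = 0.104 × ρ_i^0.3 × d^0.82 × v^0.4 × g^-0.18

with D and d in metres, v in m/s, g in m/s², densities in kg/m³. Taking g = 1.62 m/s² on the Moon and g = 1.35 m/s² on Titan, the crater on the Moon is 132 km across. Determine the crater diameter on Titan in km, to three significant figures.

D ≈ 136 km

All impactor-dependent factors cancel in the ratio, leaving D_Titan/D_Moon = (g_Titan/g_Moon)^-0.18.
(1.35/1.62)^-0.18 = 0.8333^-0.18 = 1.033
D_Titan = 1.033 × 132 km = 136 km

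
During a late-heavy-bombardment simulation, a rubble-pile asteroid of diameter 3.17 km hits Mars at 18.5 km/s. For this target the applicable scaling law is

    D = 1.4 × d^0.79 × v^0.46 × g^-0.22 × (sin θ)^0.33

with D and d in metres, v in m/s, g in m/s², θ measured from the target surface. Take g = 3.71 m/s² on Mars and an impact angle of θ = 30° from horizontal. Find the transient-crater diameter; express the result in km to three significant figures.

D ≈ 44.7 km

In SI units: d = 3170 m, v = 18500 m/s.
d^0.79 = 3170^0.79 = 583.2
v^0.46 = 18500^0.46 = 91.81
g^-0.22 = 3.71^-0.22 = 0.7494
(sin 30°)^0.33 = 0.5000^0.33 = 0.7955
D = 1.4 × 583.2 × 91.81 × 0.7494 × 0.7955 = 44688 m
   = 44.69 km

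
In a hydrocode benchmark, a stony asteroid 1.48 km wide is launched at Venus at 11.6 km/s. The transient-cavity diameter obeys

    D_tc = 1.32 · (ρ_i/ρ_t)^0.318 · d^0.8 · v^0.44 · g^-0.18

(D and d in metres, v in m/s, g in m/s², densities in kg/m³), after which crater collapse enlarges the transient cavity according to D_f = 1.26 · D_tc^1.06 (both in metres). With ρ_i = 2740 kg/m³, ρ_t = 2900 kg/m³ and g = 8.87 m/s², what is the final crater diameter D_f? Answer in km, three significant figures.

D_f ≈ 42.0 km

In SI: d = 1480 m, v = 11600 m/s.
(ρ_i/ρ_t)^0.318 = (2740/2900)^0.318 = 0.9821
d^0.8 = 1480^0.8 = 343.7
v^0.44 = 11600^0.44 = 61.43
g^-0.18 = 8.87^-0.18 = 0.6751
D_tc = 1.32 × 0.9821 × 343.7 × 61.43 × 0.6751 = 18480 m
D_f = 1.26 × (18480)^1.06 = 41983 m
     = 41.98 km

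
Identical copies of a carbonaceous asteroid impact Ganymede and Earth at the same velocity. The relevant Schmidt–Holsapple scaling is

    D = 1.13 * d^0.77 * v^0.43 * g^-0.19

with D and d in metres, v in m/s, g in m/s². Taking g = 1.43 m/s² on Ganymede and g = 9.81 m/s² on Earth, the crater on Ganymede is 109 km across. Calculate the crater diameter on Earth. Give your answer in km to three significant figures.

D ≈ 75.6 km

All impactor-dependent factors cancel in the ratio, leaving D_Earth/D_Ganymede = (g_Earth/g_Ganymede)^-0.19.
(9.81/1.43)^-0.19 = 6.860^-0.19 = 0.6936
D_Earth = 0.6936 × 109 km = 75.6 km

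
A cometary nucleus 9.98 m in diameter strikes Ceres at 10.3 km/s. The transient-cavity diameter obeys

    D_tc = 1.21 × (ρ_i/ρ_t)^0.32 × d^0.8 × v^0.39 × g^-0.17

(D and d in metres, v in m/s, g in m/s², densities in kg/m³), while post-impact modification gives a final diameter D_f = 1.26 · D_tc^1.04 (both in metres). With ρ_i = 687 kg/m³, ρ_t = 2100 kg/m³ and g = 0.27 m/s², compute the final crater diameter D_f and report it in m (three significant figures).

D_f ≈ 384 m

v = 10300 m/s.
(ρ_i/ρ_t)^0.32 = (687/2100)^0.32 = 0.6994
d^0.8 = 9.98^0.8 = 6.299
v^0.39 = 10300^0.39 = 36.73
g^-0.17 = 0.27^-0.17 = 1.249
D_tc = 1.21 × 0.6994 × 6.299 × 36.73 × 1.249 = 244.5 m
D_f = 1.26 × (244.5)^1.04 = 383.9 m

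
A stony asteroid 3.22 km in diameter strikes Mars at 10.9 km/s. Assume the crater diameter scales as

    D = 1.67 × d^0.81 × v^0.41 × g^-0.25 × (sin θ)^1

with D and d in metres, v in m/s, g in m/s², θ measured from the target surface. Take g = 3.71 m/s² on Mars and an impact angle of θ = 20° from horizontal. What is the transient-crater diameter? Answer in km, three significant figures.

D ≈ 12.9 km

In SI units: d = 3220 m, v = 10900 m/s.
d^0.81 = 3220^0.81 = 694.0
v^0.41 = 10900^0.41 = 45.22
g^-0.25 = 3.71^-0.25 = 0.7205
(sin 20°)^1 = 0.3420^1 = 0.3420
D = 1.67 × 694.0 × 45.22 × 0.7205 × 0.3420 = 12914 m
   = 12.91 km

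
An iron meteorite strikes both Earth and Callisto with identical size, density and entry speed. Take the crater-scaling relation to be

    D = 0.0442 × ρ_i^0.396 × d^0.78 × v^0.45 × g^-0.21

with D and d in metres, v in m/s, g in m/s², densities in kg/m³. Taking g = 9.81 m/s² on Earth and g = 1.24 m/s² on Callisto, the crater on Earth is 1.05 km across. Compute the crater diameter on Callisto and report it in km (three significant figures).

All impactor-dependent factors cancel in the ratio, leaving D_Callisto/D_Earth = (g_Callisto/g_Earth)^-0.21.
(1.24/9.81)^-0.21 = 0.1264^-0.21 = 1.544
D_Callisto = 1.544 × 1.05 km = 1.62 km

D ≈ 1.62 km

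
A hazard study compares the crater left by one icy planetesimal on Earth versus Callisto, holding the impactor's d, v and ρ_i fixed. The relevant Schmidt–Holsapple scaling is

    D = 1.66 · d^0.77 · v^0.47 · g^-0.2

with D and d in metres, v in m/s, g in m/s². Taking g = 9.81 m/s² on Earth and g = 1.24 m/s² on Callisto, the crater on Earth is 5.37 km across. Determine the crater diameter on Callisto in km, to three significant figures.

All impactor-dependent factors cancel in the ratio, leaving D_Callisto/D_Earth = (g_Callisto/g_Earth)^-0.2.
(1.24/9.81)^-0.2 = 0.1264^-0.2 = 1.512
D_Callisto = 1.512 × 5.37 km = 8.12 km

D ≈ 8.12 km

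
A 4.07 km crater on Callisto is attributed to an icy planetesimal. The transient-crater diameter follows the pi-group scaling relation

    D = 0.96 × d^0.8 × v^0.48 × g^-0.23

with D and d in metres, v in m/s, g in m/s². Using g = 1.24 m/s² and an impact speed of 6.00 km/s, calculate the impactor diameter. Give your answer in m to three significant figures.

Rearranging for d: d = [D / (0.96 · 6000^0.48 · 1.24^-0.23)]^(1/0.8).
D = 4070 m.
6000^0.48 = 65.09
1.24^-0.23 = 0.9517
Denominator = 0.96 × 65.09 × 0.9517 = 59.47
D / 59.47 = 4070 / 59.47 = 68.44
d = 68.44^(1/0.8) = 68.44^1.25 = 196.9 m

d ≈ 197 m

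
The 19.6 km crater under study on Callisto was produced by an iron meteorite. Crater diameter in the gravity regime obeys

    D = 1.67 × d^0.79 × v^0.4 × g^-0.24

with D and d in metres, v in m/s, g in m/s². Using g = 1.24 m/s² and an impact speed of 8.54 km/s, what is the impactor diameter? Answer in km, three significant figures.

d ≈ 1.55 km

Rearranging for d: d = [D / (1.67 · 8540^0.4 · 1.24^-0.24)]^(1/0.79).
D = 19600 m.
8540^0.4 = 37.38
1.24^-0.24 = 0.9497
Denominator = 1.67 × 37.38 × 0.9497 = 59.28
D / 59.28 = 19600 / 59.28 = 330.6
d = 330.6^(1/0.79) = 330.6^1.2658 = 1545 m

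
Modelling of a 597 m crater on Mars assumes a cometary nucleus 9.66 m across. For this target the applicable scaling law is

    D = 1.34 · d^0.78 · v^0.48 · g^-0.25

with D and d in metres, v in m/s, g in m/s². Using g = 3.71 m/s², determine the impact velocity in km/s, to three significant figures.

v ≈ 16.4 km/s

Rearranging for v: v = [D / (1.34 · 9.66^0.78 · 3.71^-0.25)]^(1/0.48).
9.66^0.78 = 5.865
3.71^-0.25 = 0.7205
Denominator = 1.34 × 5.865 × 0.7205 = 5.662
D / 5.662 = 597 / 5.662 = 105.4
v = 105.4^(1/0.48) = 105.4^2.0833 = 16375 m/s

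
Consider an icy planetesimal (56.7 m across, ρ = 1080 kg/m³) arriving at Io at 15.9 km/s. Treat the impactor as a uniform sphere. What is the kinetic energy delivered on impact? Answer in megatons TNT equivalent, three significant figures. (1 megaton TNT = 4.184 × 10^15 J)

v = 15900 m/s.
Mass m = (π/6) ρ d³ = (π/6) × 1080 × (56.7)³ = 1.031 × 10^8 kg
E = ½ m v² = 0.5 × 1.031 × 10^8 × (15900)² = 1.303 × 10^16 J
   = 1.303 × 10^16 / 4.184×10^15 = 3.114 Mt

E ≈ 3.11 Mt TNT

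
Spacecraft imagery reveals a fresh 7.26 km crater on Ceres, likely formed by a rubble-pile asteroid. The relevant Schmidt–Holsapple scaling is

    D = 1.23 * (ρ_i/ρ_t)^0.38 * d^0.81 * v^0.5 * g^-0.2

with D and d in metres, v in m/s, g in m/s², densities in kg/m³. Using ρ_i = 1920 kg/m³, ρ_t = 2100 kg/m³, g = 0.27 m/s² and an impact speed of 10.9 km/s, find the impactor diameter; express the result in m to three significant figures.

Rearranging for d: d = [D / (1.23 · (1920/2100)^0.38 · 10900^0.5 · 0.27^-0.2)]^(1/0.81).
D = 7260 m.
(1920/2100)^0.38 = 0.9665
10900^0.5 = 104.4
0.27^-0.2 = 1.299
Denominator = 1.23 × 0.9665 × 104.4 × 1.299 = 161.2
D / 161.2 = 7260 / 161.2 = 45.04
d = 45.04^(1/0.81) = 45.04^1.2346 = 110.0 m

d ≈ 110 m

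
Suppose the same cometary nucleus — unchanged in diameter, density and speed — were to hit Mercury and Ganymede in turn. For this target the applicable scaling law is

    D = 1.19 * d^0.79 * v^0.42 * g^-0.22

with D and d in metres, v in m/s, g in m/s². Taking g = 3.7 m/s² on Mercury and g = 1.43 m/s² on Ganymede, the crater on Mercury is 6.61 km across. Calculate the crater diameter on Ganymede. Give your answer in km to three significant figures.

D ≈ 8.15 km

All impactor-dependent factors cancel in the ratio, leaving D_Ganymede/D_Mercury = (g_Ganymede/g_Mercury)^-0.22.
(1.43/3.7)^-0.22 = 0.3865^-0.22 = 1.233
D_Ganymede = 1.233 × 6.61 km = 8.15 km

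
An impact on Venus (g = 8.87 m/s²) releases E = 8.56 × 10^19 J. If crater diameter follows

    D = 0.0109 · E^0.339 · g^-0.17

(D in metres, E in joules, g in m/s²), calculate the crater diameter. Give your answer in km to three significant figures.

D ≈ 43.0 km

E^0.339 = (8.56 × 10^19)^0.339 = 5.716 × 10^6
g^-0.17 = 8.87^-0.17 = 0.6900
D = 0.0109 × 5.716 × 10^6 × 0.6900 = 42990 m
   = 42.99 km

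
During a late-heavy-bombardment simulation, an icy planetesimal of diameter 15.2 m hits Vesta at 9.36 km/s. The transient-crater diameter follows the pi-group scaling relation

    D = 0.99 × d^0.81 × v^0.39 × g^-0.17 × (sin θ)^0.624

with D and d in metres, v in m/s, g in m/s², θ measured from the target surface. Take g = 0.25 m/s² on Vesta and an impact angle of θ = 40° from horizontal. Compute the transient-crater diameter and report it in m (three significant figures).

In SI units: v = 9360 m/s.
d^0.81 = 15.2^0.81 = 9.063
v^0.39 = 9360^0.39 = 35.38
g^-0.17 = 0.25^-0.17 = 1.266
(sin 40°)^0.624 = 0.6428^0.624 = 0.7590
D = 0.99 × 9.063 × 35.38 × 1.266 × 0.7590 = 305.0 m

D ≈ 305 m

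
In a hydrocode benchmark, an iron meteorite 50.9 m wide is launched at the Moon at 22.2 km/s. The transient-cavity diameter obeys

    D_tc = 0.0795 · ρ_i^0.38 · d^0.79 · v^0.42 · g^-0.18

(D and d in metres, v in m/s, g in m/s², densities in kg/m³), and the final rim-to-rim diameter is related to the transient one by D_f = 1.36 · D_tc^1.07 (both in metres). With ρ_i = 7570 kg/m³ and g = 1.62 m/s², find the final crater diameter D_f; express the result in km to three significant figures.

D_f ≈ 7.76 km

v = 22200 m/s.
ρ_i^0.38 = 7570^0.38 = 29.79
d^0.79 = 50.9^0.79 = 22.30
v^0.42 = 22200^0.42 = 66.91
g^-0.18 = 1.62^-0.18 = 0.9168
D_tc = 0.0795 × 29.79 × 22.30 × 66.91 × 0.9168 = 3240 m
D_f = 1.36 × (3240)^1.07 = 7759 m
     = 7.759 km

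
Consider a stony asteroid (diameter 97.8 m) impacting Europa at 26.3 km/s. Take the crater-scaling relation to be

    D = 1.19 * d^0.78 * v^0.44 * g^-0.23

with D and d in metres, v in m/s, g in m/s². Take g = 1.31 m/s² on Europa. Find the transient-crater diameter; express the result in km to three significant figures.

D ≈ 3.51 km

In SI units: v = 26300 m/s.
d^0.78 = 97.8^0.78 = 35.68
v^0.44 = 26300^0.44 = 88.06
g^-0.23 = 1.31^-0.23 = 0.9398
D = 1.19 × 35.68 × 88.06 × 0.9398 = 3514 m
   = 3.514 km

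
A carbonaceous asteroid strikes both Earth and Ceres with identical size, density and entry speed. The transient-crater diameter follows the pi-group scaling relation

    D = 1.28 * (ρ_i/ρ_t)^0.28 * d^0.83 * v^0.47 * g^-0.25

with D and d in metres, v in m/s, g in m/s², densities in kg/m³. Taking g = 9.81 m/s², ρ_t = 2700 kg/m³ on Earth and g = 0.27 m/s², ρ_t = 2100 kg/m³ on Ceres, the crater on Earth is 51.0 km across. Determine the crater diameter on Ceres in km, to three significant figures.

The impactor-only factors (d, v, ρ_i) cancel in the ratio, leaving D_Ceres/D_Earth = (g_Ceres/g_Earth)^-0.25 · (ρ_t,Earth/ρ_t,Ceres)^0.28.
(0.27/9.81)^-0.25 = 0.02752^-0.25 = 2.455
(2700/2100)^0.28 = 1.286^0.28 = 1.073
Ratio = 2.455 × 1.073 = 2.634
D_Ceres = 2.634 × 51.0 km = 134 km

D ≈ 134 km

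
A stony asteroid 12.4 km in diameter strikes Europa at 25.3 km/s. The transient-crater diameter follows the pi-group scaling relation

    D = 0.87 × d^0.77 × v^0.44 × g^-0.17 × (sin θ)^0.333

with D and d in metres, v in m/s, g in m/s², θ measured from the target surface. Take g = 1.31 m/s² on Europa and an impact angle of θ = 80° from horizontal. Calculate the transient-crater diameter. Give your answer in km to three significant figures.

In SI units: d = 12400 m, v = 25300 m/s.
d^0.77 = 12400^0.77 = 1419
v^0.44 = 25300^0.44 = 86.57
g^-0.17 = 1.31^-0.17 = 0.9551
(sin 80°)^0.333 = 0.9848^0.333 = 0.9949
D = 0.87 × 1419 × 86.57 × 0.9551 × 0.9949 = 1.016 × 10^5 m
   = 101.6 km

D ≈ 102 km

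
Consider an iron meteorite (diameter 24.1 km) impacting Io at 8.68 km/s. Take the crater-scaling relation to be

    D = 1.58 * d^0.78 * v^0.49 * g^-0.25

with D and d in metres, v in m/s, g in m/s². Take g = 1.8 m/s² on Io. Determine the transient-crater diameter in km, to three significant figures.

D ≈ 304 km

In SI units: d = 24100 m, v = 8680 m/s.
d^0.78 = 24100^0.78 = 2618
v^0.49 = 8680^0.49 = 85.09
g^-0.25 = 1.8^-0.25 = 0.8633
D = 1.58 × 2618 × 85.09 × 0.8633 = 3.039 × 10^5 m
   = 303.9 km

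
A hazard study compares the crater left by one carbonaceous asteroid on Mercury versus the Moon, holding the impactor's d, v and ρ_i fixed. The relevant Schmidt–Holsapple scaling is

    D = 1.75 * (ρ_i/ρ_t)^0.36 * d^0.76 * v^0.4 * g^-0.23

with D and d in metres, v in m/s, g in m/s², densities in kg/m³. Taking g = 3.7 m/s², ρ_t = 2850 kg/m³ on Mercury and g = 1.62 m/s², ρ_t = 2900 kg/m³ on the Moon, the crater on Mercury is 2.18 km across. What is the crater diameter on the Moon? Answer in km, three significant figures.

D ≈ 2.62 km

The impactor-only factors (d, v, ρ_i) cancel in the ratio, leaving D_Moon/D_Mercury = (g_Moon/g_Mercury)^-0.23 · (ρ_t,Mercury/ρ_t,Moon)^0.36.
(1.62/3.7)^-0.23 = 0.4378^-0.23 = 1.209
(2850/2900)^0.36 = 0.9828^0.36 = 0.9938
Ratio = 1.209 × 0.9938 = 1.202
D_Moon = 1.202 × 2.18 km = 2.62 km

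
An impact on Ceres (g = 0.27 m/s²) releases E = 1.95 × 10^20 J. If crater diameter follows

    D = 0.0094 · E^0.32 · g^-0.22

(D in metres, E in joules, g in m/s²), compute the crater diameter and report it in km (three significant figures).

E^0.32 = (1.95 × 10^20)^0.32 = 3.110 × 10^6
g^-0.22 = 0.27^-0.22 = 1.334
D = 0.0094 × 3.110 × 10^6 × 1.334 = 38998 m
   = 39.00 km

D ≈ 39.0 km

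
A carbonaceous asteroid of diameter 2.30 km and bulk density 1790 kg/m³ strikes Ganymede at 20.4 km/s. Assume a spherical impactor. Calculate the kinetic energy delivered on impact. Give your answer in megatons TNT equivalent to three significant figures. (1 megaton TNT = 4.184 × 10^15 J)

E ≈ 5.67 × 10^5 Mt TNT

d = 2300 m; v = 20400 m/s.
Mass m = (π/6) ρ d³ = (π/6) × 1790 × (2300)³ = 1.140 × 10^13 kg
E = ½ m v² = 0.5 × 1.140 × 10^13 × (20400)² = 2.372 × 10^21 J
   = 2.372 × 10^21 / 4.184×10^15 = 5.669 × 10^5 Mt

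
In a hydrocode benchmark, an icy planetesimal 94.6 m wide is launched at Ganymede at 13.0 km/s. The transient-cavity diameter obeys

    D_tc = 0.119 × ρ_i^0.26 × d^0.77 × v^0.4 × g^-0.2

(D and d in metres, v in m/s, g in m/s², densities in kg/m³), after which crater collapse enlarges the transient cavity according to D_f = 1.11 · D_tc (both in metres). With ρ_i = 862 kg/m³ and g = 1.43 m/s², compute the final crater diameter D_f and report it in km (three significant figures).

D_f ≈ 1.05 km

v = 13000 m/s.
ρ_i^0.26 = 862^0.26 = 5.797
d^0.77 = 94.6^0.77 = 33.22
v^0.4 = 13000^0.4 = 44.22
g^-0.2 = 1.43^-0.2 = 0.9310
D_tc = 0.119 × 5.797 × 33.22 × 44.22 × 0.9310 = 943.4 m
D_f = 1.11 × 943.4 = 1047 m
     = 1.047 km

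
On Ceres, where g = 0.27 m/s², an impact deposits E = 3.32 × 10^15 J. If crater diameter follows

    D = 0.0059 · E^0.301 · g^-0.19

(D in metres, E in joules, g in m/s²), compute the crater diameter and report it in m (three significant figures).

E^0.301 = (3.32 × 10^15)^0.301 = 4.697 × 10^4
g^-0.19 = 0.27^-0.19 = 1.282
D = 0.0059 × 4.697 × 10^4 × 1.282 = 355.3 m

D ≈ 355 m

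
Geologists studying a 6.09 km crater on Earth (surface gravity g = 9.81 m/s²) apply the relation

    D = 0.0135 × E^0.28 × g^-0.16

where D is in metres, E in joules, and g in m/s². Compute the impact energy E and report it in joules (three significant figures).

E ≈ 5.76 × 10^20 J

Rearranging: E = [D / (0.0135 · g^-0.16)]^(1/0.28).
D = 6090 m.
g^-0.16 = 9.81^-0.16 = 0.6940
D / (0.0135 × 0.6940) = 6090 / (9.369 × 10^-3) = 6.500 × 10^5
E = (6.500 × 10^5)^3.5714 = 5.758 × 10^20 J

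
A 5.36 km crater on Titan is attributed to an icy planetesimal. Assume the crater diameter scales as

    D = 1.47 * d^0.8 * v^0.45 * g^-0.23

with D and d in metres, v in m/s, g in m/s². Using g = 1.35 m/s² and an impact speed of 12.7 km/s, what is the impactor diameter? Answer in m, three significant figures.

d ≈ 152 m

Rearranging for d: d = [D / (1.47 · 12700^0.45 · 1.35^-0.23)]^(1/0.8).
D = 5360 m.
12700^0.45 = 70.26
1.35^-0.23 = 0.9333
Denominator = 1.47 × 70.26 × 0.9333 = 96.39
D / 96.39 = 5360 / 96.39 = 55.61
d = 55.61^(1/0.8) = 55.61^1.25 = 151.9 m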